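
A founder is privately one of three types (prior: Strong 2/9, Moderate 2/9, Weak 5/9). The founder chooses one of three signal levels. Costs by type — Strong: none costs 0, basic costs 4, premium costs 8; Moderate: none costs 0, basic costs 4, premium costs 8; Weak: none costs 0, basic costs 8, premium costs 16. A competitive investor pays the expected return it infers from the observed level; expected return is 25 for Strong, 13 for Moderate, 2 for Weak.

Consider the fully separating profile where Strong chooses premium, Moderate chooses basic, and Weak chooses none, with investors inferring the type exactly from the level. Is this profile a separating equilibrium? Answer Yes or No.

Separating valuations: premium → 25, basic → 13, none → 2.
Strong (assigned premium): none: 2 − 0 = 2; basic: 13 − 4 = 9; premium: 25 − 8 = 17. Strong stays.
Moderate (assigned basic): none: 2 − 0 = 2; basic: 13 − 4 = 9; premium: 25 − 8 = 17. Moderate prefers premium.
Weak (assigned none): none: 2 − 0 = 2; basic: 13 − 8 = 5; premium: 25 − 16 = 9. Weak prefers premium.
At least one type deviates; the separating profile fails.

No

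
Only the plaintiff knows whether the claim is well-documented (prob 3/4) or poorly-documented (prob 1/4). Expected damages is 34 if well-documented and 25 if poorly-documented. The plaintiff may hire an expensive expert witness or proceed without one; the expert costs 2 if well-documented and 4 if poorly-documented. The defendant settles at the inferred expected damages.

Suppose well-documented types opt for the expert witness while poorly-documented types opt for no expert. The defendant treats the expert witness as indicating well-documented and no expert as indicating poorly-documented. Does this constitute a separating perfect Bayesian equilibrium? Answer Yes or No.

Under these beliefs, the expert witness earns settlement 34 and no expert earns settlement 25.
well-documented: the expert witness nets 34 − 2 = 32; no expert nets 25. well-documented prefers the expert witness.
poorly-documented: the expert witness nets 34 − 4 = 30; no expert nets 25. poorly-documented would deviate to the expert witness.
poorly-documented has a profitable deviation, so the profile is not an equilibrium.

No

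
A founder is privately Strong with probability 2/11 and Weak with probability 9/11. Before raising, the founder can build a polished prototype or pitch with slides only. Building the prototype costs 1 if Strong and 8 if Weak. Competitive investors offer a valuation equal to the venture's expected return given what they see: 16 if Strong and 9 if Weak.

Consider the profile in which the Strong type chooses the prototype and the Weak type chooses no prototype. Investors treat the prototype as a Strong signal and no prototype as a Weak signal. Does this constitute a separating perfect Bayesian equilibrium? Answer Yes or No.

Yes

Under these beliefs, the prototype earns valuation 16 and no prototype earns valuation 9.
Strong: the prototype nets 16 − 1 = 15; no prototype nets 9. Strong prefers the prototype.
Weak: the prototype nets 16 − 8 = 8; no prototype nets 9. Weak prefers no prototype.
Neither type deviates, so the separating profile is an equilibrium.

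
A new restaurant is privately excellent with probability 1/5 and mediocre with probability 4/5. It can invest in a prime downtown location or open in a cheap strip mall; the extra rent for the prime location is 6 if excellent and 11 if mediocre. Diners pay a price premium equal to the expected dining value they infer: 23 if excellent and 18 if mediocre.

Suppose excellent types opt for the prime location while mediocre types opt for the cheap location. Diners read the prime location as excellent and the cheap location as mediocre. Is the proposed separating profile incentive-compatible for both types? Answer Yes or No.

Under these beliefs, the prime location earns price premium 23 and the cheap location earns price premium 18.
excellent: the prime location nets 23 − 6 = 17; the cheap location nets 18. excellent would deviate to the cheap location.
mediocre: the prime location nets 23 − 11 = 12; the cheap location nets 18. mediocre prefers the cheap location.
excellent has a profitable deviation, so the profile is not an equilibrium.

No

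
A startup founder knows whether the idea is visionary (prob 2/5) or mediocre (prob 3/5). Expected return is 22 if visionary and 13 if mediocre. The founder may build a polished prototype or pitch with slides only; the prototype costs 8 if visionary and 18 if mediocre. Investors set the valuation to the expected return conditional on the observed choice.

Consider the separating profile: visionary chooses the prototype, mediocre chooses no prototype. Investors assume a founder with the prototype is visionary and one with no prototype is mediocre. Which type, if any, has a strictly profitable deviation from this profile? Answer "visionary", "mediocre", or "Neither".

Neither

The prototype pays 22; no prototype pays 13.
visionary: assigned the prototype, nets 22 − 8 = 14; deviating to no prototype nets 13.
mediocre: assigned no prototype, nets 13; deviating to the prototype nets 22 − 18 = 4.
Both types strictly prefer their assigned action; no profitable deviation.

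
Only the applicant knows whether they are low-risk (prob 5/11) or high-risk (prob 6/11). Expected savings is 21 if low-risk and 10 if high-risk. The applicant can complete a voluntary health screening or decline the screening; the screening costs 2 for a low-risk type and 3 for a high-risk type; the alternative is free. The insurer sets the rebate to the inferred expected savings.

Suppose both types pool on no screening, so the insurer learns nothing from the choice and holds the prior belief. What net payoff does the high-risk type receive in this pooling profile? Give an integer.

15

Pooled rebate = 5/11·21 + 6/11·10 = 15.
high-risk pays no cost for no screening, so net payoff = 15.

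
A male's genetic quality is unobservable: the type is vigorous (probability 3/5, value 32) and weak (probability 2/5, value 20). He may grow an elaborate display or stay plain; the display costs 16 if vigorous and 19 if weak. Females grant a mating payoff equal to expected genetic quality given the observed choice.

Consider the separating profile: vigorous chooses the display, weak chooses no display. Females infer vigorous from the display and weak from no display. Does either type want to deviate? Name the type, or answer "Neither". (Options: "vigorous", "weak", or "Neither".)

The display pays 32; no display pays 20.
vigorous: assigned the display, nets 32 − 16 = 16; deviating to no display nets 20.
weak: assigned no display, nets 20; deviating to the display nets 32 − 19 = 13.
The vigorous type gains 4 by deviating.

vigorous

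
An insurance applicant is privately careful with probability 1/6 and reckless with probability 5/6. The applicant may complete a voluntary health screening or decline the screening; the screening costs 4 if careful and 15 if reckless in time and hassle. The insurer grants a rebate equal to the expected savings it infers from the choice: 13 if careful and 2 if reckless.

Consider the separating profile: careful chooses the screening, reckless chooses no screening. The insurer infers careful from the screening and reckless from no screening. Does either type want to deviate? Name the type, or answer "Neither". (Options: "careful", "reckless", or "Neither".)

The screening pays 13; no screening pays 2.
careful: assigned the screening, nets 13 − 4 = 9; deviating to no screening nets 2.
reckless: assigned no screening, nets 2; deviating to the screening nets 13 − 15 = -2.
Both types strictly prefer their assigned action; no profitable deviation.

Neither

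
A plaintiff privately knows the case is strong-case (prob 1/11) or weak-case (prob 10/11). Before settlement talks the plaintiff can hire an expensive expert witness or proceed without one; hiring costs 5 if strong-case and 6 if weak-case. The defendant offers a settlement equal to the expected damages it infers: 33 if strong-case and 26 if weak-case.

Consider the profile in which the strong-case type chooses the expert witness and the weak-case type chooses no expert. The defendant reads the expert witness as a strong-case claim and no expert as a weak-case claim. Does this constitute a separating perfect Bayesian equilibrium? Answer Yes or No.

No

Under these beliefs, the expert witness earns settlement 33 and no expert earns settlement 26.
strong-case: the expert witness nets 33 − 5 = 28; no expert nets 26. strong-case prefers the expert witness.
weak-case: the expert witness nets 33 − 6 = 27; no expert nets 26. weak-case would deviate to the expert witness.
weak-case has a profitable deviation, so the profile is not an equilibrium.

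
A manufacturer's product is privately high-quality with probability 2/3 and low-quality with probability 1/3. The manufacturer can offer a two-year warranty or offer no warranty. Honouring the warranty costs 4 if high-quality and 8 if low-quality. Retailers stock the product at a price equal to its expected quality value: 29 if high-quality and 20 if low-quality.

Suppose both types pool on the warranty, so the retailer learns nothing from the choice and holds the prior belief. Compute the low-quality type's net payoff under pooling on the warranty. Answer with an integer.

18

Pooled price = 2/3·29 + 1/3·20 = 26.
low-quality pays cost 8 for the warranty, so net payoff = 26 − 8 = 18.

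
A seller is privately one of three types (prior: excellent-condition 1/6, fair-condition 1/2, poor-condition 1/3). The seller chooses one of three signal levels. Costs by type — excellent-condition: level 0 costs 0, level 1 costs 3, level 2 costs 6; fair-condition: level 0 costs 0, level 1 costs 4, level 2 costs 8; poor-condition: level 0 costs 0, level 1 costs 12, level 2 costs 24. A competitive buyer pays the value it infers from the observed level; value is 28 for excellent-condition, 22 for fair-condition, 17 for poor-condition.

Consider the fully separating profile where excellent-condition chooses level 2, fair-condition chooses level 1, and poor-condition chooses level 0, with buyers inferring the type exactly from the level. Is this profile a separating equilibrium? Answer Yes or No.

No

Separating prices: level 2 → 28, level 1 → 22, level 0 → 17.
excellent-condition (assigned level 2): level 0: 17 − 0 = 17; level 1: 22 − 3 = 19; level 2: 28 − 6 = 22. excellent-condition stays.
fair-condition (assigned level 1): level 0: 17 − 0 = 17; level 1: 22 − 4 = 18; level 2: 28 − 8 = 20. fair-condition prefers level 2.
poor-condition (assigned level 0): level 0: 17 − 0 = 17; level 1: 22 − 12 = 10; level 2: 28 − 24 = 4. poor-condition stays.
At least one type deviates; the separating profile fails.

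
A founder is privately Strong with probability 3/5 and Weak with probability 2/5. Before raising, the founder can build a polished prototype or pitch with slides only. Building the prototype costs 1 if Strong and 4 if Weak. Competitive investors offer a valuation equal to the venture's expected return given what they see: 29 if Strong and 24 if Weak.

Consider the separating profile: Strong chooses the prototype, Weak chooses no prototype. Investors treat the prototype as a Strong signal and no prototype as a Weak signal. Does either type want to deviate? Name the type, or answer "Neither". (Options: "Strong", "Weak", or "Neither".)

Weak

The prototype pays 29; no prototype pays 24.
Strong: assigned the prototype, nets 29 − 1 = 28; deviating to no prototype nets 24.
Weak: assigned no prototype, nets 24; deviating to the prototype nets 29 − 4 = 25.
The Weak type gains 1 by deviating.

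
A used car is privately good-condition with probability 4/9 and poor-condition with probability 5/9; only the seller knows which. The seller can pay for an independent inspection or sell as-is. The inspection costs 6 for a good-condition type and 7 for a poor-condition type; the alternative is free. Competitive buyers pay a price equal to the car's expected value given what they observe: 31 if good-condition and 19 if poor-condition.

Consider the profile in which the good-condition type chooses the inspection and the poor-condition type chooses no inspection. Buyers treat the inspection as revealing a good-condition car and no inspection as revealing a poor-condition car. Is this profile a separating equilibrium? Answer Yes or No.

Under these beliefs, the inspection earns price 31 and no inspection earns price 19.
good-condition: the inspection nets 31 − 6 = 25; no inspection nets 19. good-condition prefers the inspection.
poor-condition: the inspection nets 31 − 7 = 24; no inspection nets 19. poor-condition would deviate to the inspection.
poor-condition has a profitable deviation, so the profile is not an equilibrium.

No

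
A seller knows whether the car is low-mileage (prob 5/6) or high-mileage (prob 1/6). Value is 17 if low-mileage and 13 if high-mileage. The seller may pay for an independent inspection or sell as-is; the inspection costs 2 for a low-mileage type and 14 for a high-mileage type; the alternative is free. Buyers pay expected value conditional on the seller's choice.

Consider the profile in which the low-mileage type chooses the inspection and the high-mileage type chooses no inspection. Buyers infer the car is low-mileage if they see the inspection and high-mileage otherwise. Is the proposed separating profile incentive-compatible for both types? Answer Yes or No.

Yes

Under these beliefs, the inspection earns price 17 and no inspection earns price 13.
low-mileage: the inspection nets 17 − 2 = 15; no inspection nets 13. low-mileage prefers the inspection.
high-mileage: the inspection nets 17 − 14 = 3; no inspection nets 13. high-mileage prefers no inspection.
Neither type deviates, so the separating profile is an equilibrium.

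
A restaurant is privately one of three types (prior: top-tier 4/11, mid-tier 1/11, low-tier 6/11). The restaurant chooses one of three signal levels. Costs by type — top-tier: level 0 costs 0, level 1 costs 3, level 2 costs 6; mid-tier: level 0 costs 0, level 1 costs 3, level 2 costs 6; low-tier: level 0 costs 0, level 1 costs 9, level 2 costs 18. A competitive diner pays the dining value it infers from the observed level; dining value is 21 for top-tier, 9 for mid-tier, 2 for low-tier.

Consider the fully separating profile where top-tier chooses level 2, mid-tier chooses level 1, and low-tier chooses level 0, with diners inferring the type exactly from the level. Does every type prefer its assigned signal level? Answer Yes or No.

No

Separating price premiums: level 2 → 21, level 1 → 9, level 0 → 2.
top-tier (assigned level 2): level 0: 2 − 0 = 2; level 1: 9 − 3 = 6; level 2: 21 − 6 = 15. top-tier stays.
mid-tier (assigned level 1): level 0: 2 − 0 = 2; level 1: 9 − 3 = 6; level 2: 21 − 6 = 15. mid-tier prefers level 2.
low-tier (assigned level 0): level 0: 2 − 0 = 2; level 1: 9 − 9 = 0; level 2: 21 − 18 = 3. low-tier prefers level 2.
At least one type deviates; the separating profile fails.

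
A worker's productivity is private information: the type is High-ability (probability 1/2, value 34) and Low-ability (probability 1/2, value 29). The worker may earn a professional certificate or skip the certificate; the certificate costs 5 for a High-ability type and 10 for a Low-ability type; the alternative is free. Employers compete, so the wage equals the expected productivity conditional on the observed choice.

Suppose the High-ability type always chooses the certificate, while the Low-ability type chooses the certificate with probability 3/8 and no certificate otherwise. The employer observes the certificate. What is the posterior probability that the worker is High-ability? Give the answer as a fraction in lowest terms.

8/11

P(the certificate) = (1/2)·1 + (1/2)·(3/8) = 11/16.
By Bayes' rule, P(High-ability | the certificate) = (1/2) / (11/16) = 8/11.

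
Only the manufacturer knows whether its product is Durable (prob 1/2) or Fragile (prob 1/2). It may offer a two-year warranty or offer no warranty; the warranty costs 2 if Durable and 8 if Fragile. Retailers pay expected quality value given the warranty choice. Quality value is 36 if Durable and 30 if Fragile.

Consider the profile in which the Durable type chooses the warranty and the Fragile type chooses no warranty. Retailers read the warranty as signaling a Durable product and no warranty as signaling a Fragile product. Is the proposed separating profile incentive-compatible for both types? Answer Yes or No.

Under these beliefs, the warranty earns price 36 and no warranty earns price 30.
Durable: the warranty nets 36 − 2 = 34; no warranty nets 30. Durable prefers the warranty.
Fragile: the warranty nets 36 − 8 = 28; no warranty nets 30. Fragile prefers no warranty.
Neither type deviates, so the separating profile is an equilibrium.

Yes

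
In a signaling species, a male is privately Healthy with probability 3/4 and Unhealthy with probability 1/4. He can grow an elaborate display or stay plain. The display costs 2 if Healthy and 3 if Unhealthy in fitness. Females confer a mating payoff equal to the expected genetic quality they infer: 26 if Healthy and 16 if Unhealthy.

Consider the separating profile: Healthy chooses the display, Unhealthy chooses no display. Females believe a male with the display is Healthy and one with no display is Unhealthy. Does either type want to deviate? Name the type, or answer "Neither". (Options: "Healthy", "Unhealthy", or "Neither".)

Unhealthy

The display pays 26; no display pays 16.
Healthy: assigned the display, nets 26 − 2 = 24; deviating to no display nets 16.
Unhealthy: assigned no display, nets 16; deviating to the display nets 26 − 3 = 23.
The Unhealthy type gains 7 by deviating.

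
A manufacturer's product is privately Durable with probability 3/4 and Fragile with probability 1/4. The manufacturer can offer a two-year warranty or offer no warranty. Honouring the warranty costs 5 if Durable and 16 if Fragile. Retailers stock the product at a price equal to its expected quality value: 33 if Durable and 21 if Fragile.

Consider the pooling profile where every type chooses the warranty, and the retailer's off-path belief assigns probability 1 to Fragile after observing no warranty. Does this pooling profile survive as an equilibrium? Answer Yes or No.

No

On path, the retailer holds the prior and pays 3/4·33 + 1/4·21 = 30. Off path (no warranty), believing Fragile, it pays 21.
Durable: the warranty nets 30 − 5 = 25; no warranty nets 21. Durable stays.
Fragile: the warranty nets 30 − 16 = 14; no warranty nets 21. Fragile would deviate.
A type deviates, so pooling fails.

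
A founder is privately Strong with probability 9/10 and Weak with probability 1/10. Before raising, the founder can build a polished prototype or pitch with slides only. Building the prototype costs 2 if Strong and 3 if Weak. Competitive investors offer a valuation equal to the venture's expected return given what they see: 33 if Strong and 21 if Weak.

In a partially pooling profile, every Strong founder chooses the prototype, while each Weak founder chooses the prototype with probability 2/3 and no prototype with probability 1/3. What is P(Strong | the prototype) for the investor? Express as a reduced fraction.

P(the prototype) = (9/10)·1 + (1/10)·(2/3) = 29/30.
By Bayes' rule, P(Strong | the prototype) = (9/10) / (29/30) = 27/29.

27/29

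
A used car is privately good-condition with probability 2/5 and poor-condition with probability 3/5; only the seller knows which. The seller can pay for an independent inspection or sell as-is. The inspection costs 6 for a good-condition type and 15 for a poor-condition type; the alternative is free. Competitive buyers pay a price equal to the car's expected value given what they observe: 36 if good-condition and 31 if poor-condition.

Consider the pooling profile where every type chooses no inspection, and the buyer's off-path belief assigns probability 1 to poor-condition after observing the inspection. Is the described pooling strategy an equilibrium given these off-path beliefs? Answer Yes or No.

On path, the buyer holds the prior and pays 2/5·36 + 3/5·31 = 33. Off path (the inspection), believing poor-condition, it pays 31.
good-condition: no inspection nets 33; the inspection nets 31 − 6 = 25. good-condition stays.
poor-condition: no inspection nets 33; the inspection nets 31 − 15 = 16. poor-condition stays.
No type deviates, so pooling is sustained.

Yes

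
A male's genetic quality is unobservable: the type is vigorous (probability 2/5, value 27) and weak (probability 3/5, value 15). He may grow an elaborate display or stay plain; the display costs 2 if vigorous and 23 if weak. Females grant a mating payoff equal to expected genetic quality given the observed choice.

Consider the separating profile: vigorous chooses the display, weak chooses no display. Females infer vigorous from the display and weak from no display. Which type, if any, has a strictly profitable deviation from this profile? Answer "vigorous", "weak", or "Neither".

The display pays 27; no display pays 15.
vigorous: assigned the display, nets 27 − 2 = 25; deviating to no display nets 15.
weak: assigned no display, nets 15; deviating to the display nets 27 − 23 = 4.
Both types strictly prefer their assigned action; no profitable deviation.

Neither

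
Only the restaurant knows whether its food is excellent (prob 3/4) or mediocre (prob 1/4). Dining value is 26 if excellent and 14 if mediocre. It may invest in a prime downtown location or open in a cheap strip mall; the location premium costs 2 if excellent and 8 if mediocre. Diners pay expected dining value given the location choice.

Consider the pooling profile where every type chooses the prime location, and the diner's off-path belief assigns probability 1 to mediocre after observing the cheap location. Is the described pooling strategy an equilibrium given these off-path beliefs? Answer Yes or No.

On path, the diner holds the prior and pays 3/4·26 + 1/4·14 = 23. Off path (the cheap location), believing mediocre, it pays 14.
excellent: the prime location nets 23 − 2 = 21; the cheap location nets 14. excellent stays.
mediocre: the prime location nets 23 − 8 = 15; the cheap location nets 14. mediocre stays.
No type deviates, so pooling is sustained.

Yes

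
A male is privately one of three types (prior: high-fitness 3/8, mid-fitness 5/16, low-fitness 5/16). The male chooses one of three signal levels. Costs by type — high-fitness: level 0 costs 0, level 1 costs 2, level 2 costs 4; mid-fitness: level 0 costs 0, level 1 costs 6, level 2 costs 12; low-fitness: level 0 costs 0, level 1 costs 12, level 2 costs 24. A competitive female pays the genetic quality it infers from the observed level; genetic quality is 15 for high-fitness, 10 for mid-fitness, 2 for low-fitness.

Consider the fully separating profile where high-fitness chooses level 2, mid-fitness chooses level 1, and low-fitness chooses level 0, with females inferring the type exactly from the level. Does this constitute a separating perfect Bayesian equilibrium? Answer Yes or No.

Yes

Separating mating payoffs: level 2 → 15, level 1 → 10, level 0 → 2.
high-fitness (assigned level 2): level 0: 2 − 0 = 2; level 1: 10 − 2 = 8; level 2: 15 − 4 = 11. high-fitness stays.
mid-fitness (assigned level 1): level 0: 2 − 0 = 2; level 1: 10 − 6 = 4; level 2: 15 − 12 = 3. mid-fitness stays.
low-fitness (assigned level 0): level 0: 2 − 0 = 2; level 1: 10 − 12 = -2; level 2: 15 − 24 = -9. low-fitness stays.
Every type prefers its assigned level; separation holds.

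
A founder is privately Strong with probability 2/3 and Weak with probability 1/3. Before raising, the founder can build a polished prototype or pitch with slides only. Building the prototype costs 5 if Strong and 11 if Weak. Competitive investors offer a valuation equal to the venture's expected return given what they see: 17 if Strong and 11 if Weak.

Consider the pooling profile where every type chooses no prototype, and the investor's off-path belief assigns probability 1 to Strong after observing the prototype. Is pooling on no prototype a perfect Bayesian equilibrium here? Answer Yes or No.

Yes

On path, the investor holds the prior and pays 2/3·17 + 1/3·11 = 15. Off path (the prototype), believing Strong, it pays 17.
Strong: no prototype nets 15; the prototype nets 17 − 5 = 12. Strong stays.
Weak: no prototype nets 15; the prototype nets 17 − 11 = 6. Weak stays.
No type deviates, so pooling is sustained.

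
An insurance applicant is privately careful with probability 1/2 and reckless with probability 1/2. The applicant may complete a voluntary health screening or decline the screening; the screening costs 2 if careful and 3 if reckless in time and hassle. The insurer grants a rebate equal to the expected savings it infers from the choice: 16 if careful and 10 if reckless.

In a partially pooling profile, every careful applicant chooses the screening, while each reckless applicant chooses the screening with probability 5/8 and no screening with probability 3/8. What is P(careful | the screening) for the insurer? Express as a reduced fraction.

P(the screening) = (1/2)·1 + (1/2)·(5/8) = 13/16.
By Bayes' rule, P(careful | the screening) = (1/2) / (13/16) = 8/13.

8/13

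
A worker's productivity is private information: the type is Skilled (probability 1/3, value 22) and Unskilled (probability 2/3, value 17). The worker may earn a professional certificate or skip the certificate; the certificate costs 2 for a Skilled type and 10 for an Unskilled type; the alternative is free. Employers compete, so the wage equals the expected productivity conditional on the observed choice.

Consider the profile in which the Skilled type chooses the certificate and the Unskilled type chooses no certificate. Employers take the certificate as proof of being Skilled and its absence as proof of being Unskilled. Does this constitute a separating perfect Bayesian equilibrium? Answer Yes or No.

Under these beliefs, the certificate earns wage 22 and no certificate earns wage 17.
Skilled: the certificate nets 22 − 2 = 20; no certificate nets 17. Skilled prefers the certificate.
Unskilled: the certificate nets 22 − 10 = 12; no certificate nets 17. Unskilled prefers no certificate.
Neither type deviates, so the separating profile is an equilibrium.

Yes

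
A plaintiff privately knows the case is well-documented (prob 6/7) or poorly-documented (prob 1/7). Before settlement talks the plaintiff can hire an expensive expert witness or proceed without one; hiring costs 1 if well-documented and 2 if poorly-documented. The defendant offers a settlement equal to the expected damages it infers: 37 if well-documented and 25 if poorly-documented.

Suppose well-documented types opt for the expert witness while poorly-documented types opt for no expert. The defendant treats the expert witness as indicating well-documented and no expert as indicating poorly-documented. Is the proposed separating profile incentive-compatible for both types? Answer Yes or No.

Under these beliefs, the expert witness earns settlement 37 and no expert earns settlement 25.
well-documented: the expert witness nets 37 − 1 = 36; no expert nets 25. well-documented prefers the expert witness.
poorly-documented: the expert witness nets 37 − 2 = 35; no expert nets 25. poorly-documented would deviate to the expert witness.
poorly-documented has a profitable deviation, so the profile is not an equilibrium.

No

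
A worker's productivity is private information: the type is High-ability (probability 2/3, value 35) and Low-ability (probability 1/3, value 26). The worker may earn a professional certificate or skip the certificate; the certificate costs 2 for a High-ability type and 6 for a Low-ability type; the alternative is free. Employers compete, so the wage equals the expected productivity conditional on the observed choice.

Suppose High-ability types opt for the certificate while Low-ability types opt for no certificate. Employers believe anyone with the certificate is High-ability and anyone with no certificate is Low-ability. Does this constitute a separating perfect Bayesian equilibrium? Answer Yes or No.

No

Under these beliefs, the certificate earns wage 35 and no certificate earns wage 26.
High-ability: the certificate nets 35 − 2 = 33; no certificate nets 26. High-ability prefers the certificate.
Low-ability: the certificate nets 35 − 6 = 29; no certificate nets 26. Low-ability would deviate to the certificate.
Low-ability has a profitable deviation, so the profile is not an equilibrium.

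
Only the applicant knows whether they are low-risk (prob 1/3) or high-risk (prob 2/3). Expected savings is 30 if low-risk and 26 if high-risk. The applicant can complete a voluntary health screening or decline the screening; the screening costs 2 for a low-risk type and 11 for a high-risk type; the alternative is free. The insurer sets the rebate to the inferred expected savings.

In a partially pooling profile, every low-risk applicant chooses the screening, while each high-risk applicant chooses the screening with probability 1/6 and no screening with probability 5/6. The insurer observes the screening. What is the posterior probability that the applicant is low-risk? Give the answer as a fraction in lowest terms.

P(the screening) = (1/3)·1 + (2/3)·(1/6) = 4/9.
By Bayes' rule, P(low-risk | the screening) = (1/3) / (4/9) = 3/4.

3/4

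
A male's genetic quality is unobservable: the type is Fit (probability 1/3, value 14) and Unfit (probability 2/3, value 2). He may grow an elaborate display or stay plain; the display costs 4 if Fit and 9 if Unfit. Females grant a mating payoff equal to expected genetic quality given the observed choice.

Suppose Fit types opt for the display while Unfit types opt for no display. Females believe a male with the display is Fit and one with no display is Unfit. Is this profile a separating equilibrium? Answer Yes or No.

Under these beliefs, the display earns mating payoff 14 and no display earns mating payoff 2.
Fit: the display nets 14 − 4 = 10; no display nets 2. Fit prefers the display.
Unfit: the display nets 14 − 9 = 5; no display nets 2. Unfit would deviate to the display.
Unfit has a profitable deviation, so the profile is not an equilibrium.

No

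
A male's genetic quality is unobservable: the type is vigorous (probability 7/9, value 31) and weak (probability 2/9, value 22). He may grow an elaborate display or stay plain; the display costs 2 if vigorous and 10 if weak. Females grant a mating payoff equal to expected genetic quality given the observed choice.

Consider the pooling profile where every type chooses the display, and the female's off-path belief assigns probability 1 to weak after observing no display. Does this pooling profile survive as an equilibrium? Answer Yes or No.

No

On path, the female holds the prior and pays 7/9·31 + 2/9·22 = 29. Off path (no display), believing weak, it pays 22.
vigorous: the display nets 29 − 2 = 27; no display nets 22. vigorous stays.
weak: the display nets 29 − 10 = 19; no display nets 22. weak would deviate.
A type deviates, so pooling fails.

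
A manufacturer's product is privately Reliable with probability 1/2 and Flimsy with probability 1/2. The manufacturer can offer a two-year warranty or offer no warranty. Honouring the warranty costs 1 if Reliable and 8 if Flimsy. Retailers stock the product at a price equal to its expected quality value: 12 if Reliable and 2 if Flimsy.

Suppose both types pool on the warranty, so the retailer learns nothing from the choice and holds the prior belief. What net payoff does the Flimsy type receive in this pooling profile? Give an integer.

-1

Pooled price = 1/2·12 + 1/2·2 = 7.
Flimsy pays cost 8 for the warranty, so net payoff = 7 − 8 = -1.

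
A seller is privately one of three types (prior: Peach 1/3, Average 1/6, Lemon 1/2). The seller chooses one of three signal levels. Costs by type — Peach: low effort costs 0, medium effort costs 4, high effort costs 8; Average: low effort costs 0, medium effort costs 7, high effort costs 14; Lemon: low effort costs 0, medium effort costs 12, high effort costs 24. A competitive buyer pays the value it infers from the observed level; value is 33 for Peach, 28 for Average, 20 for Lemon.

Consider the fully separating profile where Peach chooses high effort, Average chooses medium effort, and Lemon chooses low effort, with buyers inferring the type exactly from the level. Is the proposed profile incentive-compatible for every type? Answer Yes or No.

Separating prices: high effort → 33, medium effort → 28, low effort → 20.
Peach (assigned high effort): low effort: 20 − 0 = 20; medium effort: 28 − 4 = 24; high effort: 33 − 8 = 25. Peach stays.
Average (assigned medium effort): low effort: 20 − 0 = 20; medium effort: 28 − 7 = 21; high effort: 33 − 14 = 19. Average stays.
Lemon (assigned low effort): low effort: 20 − 0 = 20; medium effort: 28 − 12 = 16; high effort: 33 − 24 = 9. Lemon stays.
Every type prefers its assigned level; separation holds.

Yes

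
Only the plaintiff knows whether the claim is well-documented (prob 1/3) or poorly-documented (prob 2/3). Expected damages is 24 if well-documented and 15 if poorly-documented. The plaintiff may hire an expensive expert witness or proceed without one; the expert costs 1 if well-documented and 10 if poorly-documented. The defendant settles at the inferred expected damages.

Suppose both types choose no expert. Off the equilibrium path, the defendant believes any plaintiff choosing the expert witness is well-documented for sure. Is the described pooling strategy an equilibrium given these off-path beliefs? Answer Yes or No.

On path, the defendant holds the prior and pays 1/3·24 + 2/3·15 = 18. Off path (the expert witness), believing well-documented, it pays 24.
well-documented: no expert nets 18; the expert witness nets 24 − 1 = 23. well-documented would deviate.
poorly-documented: no expert nets 18; the expert witness nets 24 − 10 = 14. poorly-documented stays.
A type deviates, so pooling fails.

No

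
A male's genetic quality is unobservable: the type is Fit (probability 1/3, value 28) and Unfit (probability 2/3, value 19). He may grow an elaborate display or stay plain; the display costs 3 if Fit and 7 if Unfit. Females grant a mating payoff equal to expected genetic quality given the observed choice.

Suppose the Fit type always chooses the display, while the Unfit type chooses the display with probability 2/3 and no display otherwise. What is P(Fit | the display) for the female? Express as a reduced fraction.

3/7

P(the display) = (1/3)·1 + (2/3)·(2/3) = 7/9.
By Bayes' rule, P(Fit | the display) = (1/3) / (7/9) = 3/7.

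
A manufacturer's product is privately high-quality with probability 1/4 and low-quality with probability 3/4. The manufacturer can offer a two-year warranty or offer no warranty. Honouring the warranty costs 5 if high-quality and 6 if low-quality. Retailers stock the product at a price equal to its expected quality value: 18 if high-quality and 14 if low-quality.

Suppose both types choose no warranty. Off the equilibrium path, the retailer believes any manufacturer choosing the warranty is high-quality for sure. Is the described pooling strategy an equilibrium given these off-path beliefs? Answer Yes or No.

On path, the retailer holds the prior and pays 1/4·18 + 3/4·14 = 15. Off path (the warranty), believing high-quality, it pays 18.
high-quality: no warranty nets 15; the warranty nets 18 − 5 = 13. high-quality stays.
low-quality: no warranty nets 15; the warranty nets 18 − 6 = 12. low-quality stays.
No type deviates, so pooling is sustained.

Yes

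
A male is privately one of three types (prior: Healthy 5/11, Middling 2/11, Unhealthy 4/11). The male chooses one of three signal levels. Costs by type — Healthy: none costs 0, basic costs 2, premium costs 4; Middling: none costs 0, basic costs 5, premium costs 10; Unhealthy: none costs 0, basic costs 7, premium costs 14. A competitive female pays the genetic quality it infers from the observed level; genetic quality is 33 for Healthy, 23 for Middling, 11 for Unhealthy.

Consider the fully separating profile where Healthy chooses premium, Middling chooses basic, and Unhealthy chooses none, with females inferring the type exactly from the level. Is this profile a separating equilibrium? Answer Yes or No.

No

Separating mating payoffs: premium → 33, basic → 23, none → 11.
Healthy (assigned premium): none: 11 − 0 = 11; basic: 23 − 2 = 21; premium: 33 − 4 = 29. Healthy stays.
Middling (assigned basic): none: 11 − 0 = 11; basic: 23 − 5 = 18; premium: 33 − 10 = 23. Middling prefers premium.
Unhealthy (assigned none): none: 11 − 0 = 11; basic: 23 − 7 = 16; premium: 33 − 14 = 19. Unhealthy prefers premium.
At least one type deviates; the separating profile fails.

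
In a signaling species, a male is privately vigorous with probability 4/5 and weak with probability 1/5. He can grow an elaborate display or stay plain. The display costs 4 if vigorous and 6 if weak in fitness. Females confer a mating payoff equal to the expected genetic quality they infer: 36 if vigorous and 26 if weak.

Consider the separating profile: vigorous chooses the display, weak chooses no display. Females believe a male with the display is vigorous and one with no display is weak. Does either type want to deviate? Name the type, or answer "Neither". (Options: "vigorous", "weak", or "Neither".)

The display pays 36; no display pays 26.
vigorous: assigned the display, nets 36 − 4 = 32; deviating to no display nets 26.
weak: assigned no display, nets 26; deviating to the display nets 36 − 6 = 30.
The weak type gains 4 by deviating.

weak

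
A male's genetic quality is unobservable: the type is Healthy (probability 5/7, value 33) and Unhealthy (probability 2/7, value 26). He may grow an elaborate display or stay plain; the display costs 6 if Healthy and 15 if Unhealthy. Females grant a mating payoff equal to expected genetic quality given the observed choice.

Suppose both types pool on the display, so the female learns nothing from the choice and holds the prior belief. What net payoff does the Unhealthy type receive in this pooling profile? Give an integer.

16

Pooled mating payoff = 5/7·33 + 2/7·26 = 31.
Unhealthy pays cost 15 for the display, so net payoff = 31 − 15 = 16.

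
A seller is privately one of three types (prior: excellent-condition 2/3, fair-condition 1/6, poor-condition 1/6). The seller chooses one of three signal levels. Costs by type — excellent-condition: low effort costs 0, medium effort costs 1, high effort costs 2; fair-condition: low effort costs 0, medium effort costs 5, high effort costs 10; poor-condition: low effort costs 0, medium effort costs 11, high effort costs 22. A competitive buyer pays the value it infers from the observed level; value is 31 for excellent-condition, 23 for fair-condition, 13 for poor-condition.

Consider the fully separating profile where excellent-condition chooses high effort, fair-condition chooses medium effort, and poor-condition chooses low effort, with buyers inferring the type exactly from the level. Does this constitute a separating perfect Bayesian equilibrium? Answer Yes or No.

No

Separating prices: high effort → 31, medium effort → 23, low effort → 13.
excellent-condition (assigned high effort): low effort: 13 − 0 = 13; medium effort: 23 − 1 = 22; high effort: 31 − 2 = 29. excellent-condition stays.
fair-condition (assigned medium effort): low effort: 13 − 0 = 13; medium effort: 23 − 5 = 18; high effort: 31 − 10 = 21. fair-condition prefers high effort.
poor-condition (assigned low effort): low effort: 13 − 0 = 13; medium effort: 23 − 11 = 12; high effort: 31 − 22 = 9. poor-condition stays.
At least one type deviates; the separating profile fails.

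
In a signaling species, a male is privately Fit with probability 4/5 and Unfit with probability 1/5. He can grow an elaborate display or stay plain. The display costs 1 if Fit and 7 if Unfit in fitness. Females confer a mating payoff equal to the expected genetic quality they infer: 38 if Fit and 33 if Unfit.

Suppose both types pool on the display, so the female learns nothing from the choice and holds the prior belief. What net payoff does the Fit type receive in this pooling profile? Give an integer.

36

Pooled mating payoff = 4/5·38 + 1/5·33 = 37.
Fit pays cost 1 for the display, so net payoff = 37 − 1 = 36.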